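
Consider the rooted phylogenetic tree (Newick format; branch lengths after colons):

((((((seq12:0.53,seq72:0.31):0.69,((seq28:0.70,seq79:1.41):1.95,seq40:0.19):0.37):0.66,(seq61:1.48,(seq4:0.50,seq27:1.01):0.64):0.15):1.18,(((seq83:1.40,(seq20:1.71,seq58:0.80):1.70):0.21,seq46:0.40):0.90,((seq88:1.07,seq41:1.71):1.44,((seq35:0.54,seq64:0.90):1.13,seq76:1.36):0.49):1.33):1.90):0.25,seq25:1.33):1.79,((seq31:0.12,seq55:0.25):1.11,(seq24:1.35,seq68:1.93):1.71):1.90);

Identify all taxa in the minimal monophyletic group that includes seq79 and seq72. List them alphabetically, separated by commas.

Tracing seq79: it sits inside (seq28,seq79).
Tracing seq72: it sits inside (seq12,seq72).
The smallest clade enclosing both is ((seq12,seq72),((seq28,seq79),seq40)); the answer is its 5 terminal taxa in alphabetical order.

seq12, seq28, seq40, seq72, seq79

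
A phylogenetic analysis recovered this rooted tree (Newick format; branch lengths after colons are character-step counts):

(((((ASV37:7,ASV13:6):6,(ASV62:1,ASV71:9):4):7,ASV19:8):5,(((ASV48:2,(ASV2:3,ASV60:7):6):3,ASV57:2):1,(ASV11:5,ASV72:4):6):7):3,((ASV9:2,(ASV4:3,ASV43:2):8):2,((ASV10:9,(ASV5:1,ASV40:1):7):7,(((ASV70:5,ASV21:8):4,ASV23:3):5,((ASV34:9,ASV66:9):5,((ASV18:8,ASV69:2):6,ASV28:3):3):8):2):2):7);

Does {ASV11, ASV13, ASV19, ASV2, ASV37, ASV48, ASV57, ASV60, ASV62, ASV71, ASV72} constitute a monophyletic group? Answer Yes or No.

The most recent common ancestor of these taxa subtends ((((ASV37,ASV13),(ASV62,ASV71)),ASV19),(((ASV48,(ASV2,ASV60)),ASV57),(ASV11,ASV72))).
That clade has exactly 11 tips — every listed taxon and nothing else — so the group is monophyletic.

Yes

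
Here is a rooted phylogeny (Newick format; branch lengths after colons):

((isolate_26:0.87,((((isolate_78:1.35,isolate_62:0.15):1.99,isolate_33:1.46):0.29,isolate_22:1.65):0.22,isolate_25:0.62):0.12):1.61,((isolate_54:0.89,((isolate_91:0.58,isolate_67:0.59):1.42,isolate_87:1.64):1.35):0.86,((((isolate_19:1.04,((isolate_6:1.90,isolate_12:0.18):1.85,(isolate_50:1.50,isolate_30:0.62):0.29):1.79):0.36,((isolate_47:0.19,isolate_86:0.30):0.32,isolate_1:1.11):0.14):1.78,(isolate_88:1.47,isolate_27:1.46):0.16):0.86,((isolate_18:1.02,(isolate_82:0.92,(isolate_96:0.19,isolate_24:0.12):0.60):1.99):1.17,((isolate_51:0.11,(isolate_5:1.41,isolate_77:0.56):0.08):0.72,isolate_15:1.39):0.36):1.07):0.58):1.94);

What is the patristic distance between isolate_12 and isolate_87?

The path runs isolate_12 → … → MRCA → … → isolate_87; the MRCA is the node subtending ((isolate_54,((isolate_91,isolate_67),isolate_87)),((((isolate_19,((isolate_6,isolate_12),(isolate_50,isolate_30))),((isolate_47,isolate_86),isolate_1)),(isolate_88,isolate_27)),((isolate_18,(isolate_82,(isolate_96,isolate_24))),((isolate_51,(isolate_5,isolate_77)),isolate_15)))).
Branch lengths along that path: 0.18 + 1.85 + 1.79 + 0.36 + 1.78 + 0.86 + 0.58 + 0.86 + 1.35 + 1.64 = 11.25.

11.25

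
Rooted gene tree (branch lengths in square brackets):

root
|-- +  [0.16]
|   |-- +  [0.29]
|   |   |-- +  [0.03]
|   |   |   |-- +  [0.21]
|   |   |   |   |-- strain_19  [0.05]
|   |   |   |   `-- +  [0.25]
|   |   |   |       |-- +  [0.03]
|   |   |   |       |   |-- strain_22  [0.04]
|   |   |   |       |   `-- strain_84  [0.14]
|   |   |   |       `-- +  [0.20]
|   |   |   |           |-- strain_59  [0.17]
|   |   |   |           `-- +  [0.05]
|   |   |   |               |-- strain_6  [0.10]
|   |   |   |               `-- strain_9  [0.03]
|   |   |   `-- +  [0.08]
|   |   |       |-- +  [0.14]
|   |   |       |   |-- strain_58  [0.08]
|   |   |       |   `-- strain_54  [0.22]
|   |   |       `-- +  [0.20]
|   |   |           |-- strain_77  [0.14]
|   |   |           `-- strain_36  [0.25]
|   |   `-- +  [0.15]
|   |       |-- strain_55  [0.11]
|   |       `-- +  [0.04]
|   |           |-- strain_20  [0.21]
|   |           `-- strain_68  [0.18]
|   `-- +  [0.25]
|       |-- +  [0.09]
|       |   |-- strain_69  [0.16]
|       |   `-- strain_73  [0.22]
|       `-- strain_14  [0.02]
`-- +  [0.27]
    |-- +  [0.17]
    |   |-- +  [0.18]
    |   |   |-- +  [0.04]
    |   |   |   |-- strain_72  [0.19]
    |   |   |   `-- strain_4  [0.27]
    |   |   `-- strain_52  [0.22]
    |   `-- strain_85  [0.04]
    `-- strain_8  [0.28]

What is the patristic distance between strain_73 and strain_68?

The path runs strain_73 → … → MRCA → … → strain_68; the MRCA is the node subtending ((((strain_19,((strain_22,strain_84),(strain_59,(strain_6,strain_9)))),((strain_58,strain_54),(strain_77,strain_36))),(strain_55,(strain_20,strain_68))),((strain_69,strain_73),strain_14)).
Branch lengths along that path: 0.22 + 0.09 + 0.25 + 0.29 + 0.15 + 0.04 + 0.18 = 1.22.

1.22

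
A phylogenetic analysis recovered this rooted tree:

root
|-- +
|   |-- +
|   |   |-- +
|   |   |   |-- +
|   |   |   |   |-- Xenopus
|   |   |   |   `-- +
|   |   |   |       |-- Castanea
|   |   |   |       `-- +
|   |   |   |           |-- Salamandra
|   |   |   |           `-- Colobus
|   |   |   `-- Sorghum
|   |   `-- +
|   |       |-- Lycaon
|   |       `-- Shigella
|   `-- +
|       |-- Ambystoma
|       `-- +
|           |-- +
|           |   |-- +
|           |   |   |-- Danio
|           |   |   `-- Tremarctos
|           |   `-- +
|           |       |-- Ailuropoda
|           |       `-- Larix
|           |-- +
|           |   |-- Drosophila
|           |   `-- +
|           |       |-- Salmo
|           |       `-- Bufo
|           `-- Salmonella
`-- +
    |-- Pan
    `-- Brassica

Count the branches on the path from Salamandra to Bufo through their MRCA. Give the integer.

The MRCA of Salamandra and Bufo is the node subtending ((((Xenopus,(Castanea,(Salamandra,Colobus))),Sorghum),(Lycaon,Shigella)),(Ambystoma,(((Danio,Tremarctos),(Ailuropoda,Larix)),(Drosophila,(Salmo,Bufo)),Salmonella))).
From Salamandra up to that node: 6 branches. From Bufo up to the same node: 5 branches. Total: 6 + 5 = 11.

11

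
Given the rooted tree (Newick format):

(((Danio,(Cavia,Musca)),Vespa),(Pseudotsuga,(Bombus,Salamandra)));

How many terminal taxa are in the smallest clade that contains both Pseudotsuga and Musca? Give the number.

The MRCA of Pseudotsuga and Musca is the root, so the clade is the entire tree.
That clade contains 7 terminal taxa: Bombus, Cavia, Danio, Musca, Pseudotsuga, Salamandra, Vespa.

7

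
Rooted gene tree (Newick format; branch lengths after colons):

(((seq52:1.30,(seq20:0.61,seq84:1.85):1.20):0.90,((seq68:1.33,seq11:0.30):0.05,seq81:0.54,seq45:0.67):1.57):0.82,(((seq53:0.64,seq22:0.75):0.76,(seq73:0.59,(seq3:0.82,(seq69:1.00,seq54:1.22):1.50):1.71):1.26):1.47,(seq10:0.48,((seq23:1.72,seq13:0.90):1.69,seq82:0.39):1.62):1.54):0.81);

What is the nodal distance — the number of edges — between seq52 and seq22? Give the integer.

The MRCA of seq52 and seq22 is the root of the tree.
From seq52 up to that node: 3 branches. From seq22 up to the same node: 4 branches. Total: 3 + 4 = 7.

7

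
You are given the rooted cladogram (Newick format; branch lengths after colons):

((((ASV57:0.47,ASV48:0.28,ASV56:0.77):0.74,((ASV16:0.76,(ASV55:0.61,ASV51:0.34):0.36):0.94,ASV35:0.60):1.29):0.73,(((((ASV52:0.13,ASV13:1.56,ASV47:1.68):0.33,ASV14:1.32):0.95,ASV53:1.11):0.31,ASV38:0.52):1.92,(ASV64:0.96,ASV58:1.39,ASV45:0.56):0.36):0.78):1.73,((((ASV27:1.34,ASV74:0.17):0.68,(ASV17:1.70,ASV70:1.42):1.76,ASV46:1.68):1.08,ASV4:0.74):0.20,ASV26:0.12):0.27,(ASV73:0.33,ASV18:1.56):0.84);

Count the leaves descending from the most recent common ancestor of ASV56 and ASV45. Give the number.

The MRCA of ASV56 and ASV45 is the node subtending (((ASV57,ASV48,ASV56),((ASV16,(ASV55,ASV51)),ASV35)),(((((ASV52,ASV13,ASV47),ASV14),ASV53),ASV38),(ASV64,ASV58,ASV45))).
That clade contains 16 terminal taxa: ASV13, ASV14, ASV16, ASV35, ASV38, ASV45, ASV47, ASV48, ASV51, ASV52, ASV53, ASV55, ASV56, ASV57, ASV58, ASV64.

16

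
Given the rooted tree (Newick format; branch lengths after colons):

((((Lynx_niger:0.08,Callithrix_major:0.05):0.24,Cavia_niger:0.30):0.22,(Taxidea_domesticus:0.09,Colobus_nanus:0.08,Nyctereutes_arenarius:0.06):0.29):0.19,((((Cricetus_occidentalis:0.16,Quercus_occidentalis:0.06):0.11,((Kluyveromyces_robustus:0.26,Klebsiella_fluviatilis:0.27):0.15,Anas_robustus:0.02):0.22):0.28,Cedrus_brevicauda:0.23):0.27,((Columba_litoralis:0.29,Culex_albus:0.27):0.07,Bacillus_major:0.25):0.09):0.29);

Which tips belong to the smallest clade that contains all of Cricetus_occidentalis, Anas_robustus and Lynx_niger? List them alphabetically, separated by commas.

Anas_robustus, Bacillus_major, Callithrix_major, Cavia_niger, Cedrus_brevicauda, Colobus_nanus, Columba_litoralis, Cricetus_occidentalis, Culex_albus, Klebsiella_fluviatilis, Kluyveromyces_robustus, Lynx_niger, Nyctereutes_arenarius, Quercus_occidentalis, Taxidea_domesticus

Tracing Cricetus_occidentalis: it sits inside (Cricetus_occidentalis,Quercus_occidentalis).
Tracing Anas_robustus: it sits inside ((Kluyveromyces_robustus,Klebsiella_fluviatilis),Anas_robustus).
Tracing Lynx_niger: it sits inside (Lynx_niger,Callithrix_major).
The smallest clade enclosing all 3 is the whole tree (their MRCA is the root), so the answer is all 15 tips in alphabetical order.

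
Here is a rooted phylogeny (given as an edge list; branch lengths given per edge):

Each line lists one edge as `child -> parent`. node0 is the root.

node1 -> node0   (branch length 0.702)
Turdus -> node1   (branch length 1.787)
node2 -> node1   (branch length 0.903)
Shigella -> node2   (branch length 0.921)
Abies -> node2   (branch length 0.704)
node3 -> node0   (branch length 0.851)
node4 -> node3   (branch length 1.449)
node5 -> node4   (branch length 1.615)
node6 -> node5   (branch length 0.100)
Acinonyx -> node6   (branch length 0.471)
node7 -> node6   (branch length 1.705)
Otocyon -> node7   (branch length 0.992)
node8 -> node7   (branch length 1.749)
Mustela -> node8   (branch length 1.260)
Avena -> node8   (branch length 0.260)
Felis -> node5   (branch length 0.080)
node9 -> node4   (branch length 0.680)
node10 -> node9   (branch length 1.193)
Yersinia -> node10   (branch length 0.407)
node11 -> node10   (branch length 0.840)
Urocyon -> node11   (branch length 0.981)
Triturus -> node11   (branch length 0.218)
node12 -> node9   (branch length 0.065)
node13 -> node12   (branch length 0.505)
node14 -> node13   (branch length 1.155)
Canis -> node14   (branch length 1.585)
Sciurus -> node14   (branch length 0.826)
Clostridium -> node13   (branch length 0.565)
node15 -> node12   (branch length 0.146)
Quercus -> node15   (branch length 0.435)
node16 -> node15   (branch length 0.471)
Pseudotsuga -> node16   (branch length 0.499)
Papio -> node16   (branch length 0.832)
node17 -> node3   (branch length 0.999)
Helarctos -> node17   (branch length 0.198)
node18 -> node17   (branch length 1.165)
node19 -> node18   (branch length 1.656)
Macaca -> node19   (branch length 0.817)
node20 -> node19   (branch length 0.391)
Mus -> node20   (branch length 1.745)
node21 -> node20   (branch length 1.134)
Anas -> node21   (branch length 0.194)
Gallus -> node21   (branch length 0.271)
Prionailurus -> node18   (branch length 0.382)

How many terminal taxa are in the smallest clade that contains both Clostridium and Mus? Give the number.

The MRCA of Clostridium and Mus is the node subtending ((((Acinonyx,(Otocyon,(Mustela,Avena))),Felis),((Yersinia,(Urocyon,Triturus)),(((Canis,Sciurus),Clostridium),(Quercus,(Pseudotsuga,Papio))))),(Helarctos,((Macaca,(Mus,(Anas,Gallus))),Prionailurus))).
That clade contains 20 terminal taxa: Acinonyx, Anas, Avena, Canis, Clostridium, Felis, Gallus, Helarctos, Macaca, Mus, Mustela, Otocyon, Papio, Prionailurus, Pseudotsuga, Quercus, Sciurus, Triturus, Urocyon, Yersinia.

20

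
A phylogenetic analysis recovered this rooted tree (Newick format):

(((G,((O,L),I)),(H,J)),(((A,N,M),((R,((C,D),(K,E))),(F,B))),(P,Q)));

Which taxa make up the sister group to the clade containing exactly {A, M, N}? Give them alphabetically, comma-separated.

The clade containing exactly {A, M, N} attaches to the tree at the node subtending ((A,N,M),((R,((C,D),(K,E))),(F,B))).
The other lineage descending from that same node — the sister group — is ((R,((C,D),(K,E))),(F,B)); its 7 tips in alphabetical order are the answer.

B, C, D, E, F, K, R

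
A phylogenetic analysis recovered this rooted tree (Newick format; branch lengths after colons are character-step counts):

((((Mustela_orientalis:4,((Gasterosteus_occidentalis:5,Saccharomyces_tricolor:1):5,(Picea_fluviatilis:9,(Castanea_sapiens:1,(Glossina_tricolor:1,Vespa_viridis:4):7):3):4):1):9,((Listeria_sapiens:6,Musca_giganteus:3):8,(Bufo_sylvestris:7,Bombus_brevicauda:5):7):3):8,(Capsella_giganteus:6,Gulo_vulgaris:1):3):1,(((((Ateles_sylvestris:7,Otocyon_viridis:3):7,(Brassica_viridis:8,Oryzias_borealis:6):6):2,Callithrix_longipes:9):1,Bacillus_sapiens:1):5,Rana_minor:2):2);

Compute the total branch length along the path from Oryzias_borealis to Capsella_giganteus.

32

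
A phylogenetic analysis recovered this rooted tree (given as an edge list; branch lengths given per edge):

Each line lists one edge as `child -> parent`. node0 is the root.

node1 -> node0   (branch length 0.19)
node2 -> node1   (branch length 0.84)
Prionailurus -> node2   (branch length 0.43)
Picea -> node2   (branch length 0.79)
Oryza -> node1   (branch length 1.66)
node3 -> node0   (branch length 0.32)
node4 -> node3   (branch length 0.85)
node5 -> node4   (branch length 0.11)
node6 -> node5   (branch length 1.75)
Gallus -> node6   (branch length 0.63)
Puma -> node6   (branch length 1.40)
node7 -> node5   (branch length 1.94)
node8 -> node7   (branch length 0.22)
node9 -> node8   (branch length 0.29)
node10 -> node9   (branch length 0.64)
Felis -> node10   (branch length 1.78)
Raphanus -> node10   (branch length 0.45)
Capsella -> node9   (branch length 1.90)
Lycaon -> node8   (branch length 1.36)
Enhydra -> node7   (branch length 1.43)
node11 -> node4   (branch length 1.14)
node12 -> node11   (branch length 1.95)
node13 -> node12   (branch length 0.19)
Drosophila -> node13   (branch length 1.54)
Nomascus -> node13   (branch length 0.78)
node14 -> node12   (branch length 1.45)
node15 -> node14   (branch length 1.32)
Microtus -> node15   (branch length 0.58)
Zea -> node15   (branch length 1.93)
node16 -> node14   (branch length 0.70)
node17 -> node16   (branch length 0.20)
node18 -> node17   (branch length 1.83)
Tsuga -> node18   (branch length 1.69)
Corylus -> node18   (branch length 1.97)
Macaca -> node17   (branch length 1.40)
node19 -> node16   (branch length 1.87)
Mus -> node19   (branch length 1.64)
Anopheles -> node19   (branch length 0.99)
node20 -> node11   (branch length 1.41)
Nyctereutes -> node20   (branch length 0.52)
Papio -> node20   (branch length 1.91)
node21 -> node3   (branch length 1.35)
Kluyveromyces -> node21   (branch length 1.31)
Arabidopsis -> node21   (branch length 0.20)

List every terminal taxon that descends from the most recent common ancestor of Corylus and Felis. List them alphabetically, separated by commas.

Tracing Corylus: it sits inside (Tsuga,Corylus).
Tracing Felis: it sits inside (Felis,Raphanus).
The smallest clade enclosing both is (((Gallus,Puma),((((Felis,Raphanus),Capsella),Lycaon),Enhydra)),(((Drosophila,Nomascus),((Microtus,Zea),(((Tsuga,Corylus),Macaca),(Mus,Anopheles)))),(Nyctereutes,Papio))); the answer is its 18 terminal taxa in alphabetical order.

Anopheles, Capsella, Corylus, Drosophila, Enhydra, Felis, Gallus, Lycaon, Macaca, Microtus, Mus, Nomascus, Nyctereutes, Papio, Puma, Raphanus, Tsuga, Zea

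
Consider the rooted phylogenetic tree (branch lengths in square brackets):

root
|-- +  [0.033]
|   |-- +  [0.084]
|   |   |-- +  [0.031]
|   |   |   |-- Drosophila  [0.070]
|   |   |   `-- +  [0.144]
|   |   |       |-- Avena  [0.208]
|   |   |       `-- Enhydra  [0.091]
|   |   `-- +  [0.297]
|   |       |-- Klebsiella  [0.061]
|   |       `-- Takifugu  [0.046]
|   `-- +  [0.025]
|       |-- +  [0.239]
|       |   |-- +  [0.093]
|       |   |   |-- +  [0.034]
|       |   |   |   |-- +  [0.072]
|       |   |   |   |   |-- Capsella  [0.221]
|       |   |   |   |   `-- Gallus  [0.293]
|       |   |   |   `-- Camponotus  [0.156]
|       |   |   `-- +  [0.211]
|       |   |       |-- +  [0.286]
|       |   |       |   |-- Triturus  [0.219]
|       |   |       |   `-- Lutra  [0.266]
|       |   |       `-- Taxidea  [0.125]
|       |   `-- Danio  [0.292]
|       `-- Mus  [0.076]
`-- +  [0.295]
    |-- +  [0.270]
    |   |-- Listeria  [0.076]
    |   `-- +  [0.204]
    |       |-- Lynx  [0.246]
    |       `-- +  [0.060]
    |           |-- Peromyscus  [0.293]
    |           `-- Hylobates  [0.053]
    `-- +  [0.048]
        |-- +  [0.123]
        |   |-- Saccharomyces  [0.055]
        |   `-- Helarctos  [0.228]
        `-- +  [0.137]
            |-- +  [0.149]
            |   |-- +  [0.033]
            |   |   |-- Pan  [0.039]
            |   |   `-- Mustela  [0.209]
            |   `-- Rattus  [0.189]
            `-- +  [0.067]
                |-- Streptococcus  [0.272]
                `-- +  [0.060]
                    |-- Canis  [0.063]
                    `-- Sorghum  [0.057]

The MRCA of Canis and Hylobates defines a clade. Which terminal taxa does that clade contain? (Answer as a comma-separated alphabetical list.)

Tracing Canis: it sits inside (Canis,Sorghum).
Tracing Hylobates: it sits inside (Peromyscus,Hylobates).
The smallest clade enclosing both is ((Listeria,(Lynx,(Peromyscus,Hylobates))),((Saccharomyces,Helarctos),(((Pan,Mustela),Rattus),(Streptococcus,(Canis,Sorghum))))); the answer is its 12 terminal taxa in alphabetical order.

Canis, Helarctos, Hylobates, Listeria, Lynx, Mustela, Pan, Peromyscus, Rattus, Saccharomyces, Sorghum, Streptococcus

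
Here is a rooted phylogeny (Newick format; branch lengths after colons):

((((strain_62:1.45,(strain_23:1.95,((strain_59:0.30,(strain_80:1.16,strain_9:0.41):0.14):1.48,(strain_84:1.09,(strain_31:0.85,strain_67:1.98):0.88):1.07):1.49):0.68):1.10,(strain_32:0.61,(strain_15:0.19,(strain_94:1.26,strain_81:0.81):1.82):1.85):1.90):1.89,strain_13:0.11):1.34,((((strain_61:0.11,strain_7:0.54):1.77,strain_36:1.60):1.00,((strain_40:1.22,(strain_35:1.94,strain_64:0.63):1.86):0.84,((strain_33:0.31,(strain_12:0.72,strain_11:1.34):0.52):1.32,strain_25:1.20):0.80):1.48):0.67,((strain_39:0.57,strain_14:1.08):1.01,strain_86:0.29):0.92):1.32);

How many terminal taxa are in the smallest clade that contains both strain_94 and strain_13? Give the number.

The MRCA of strain_94 and strain_13 is the node subtending (((strain_62,(strain_23,((strain_59,(strain_80,strain_9)),(strain_84,(strain_31,strain_67))))),(strain_32,(strain_15,(strain_94,strain_81)))),strain_13).
That clade contains 13 terminal taxa: strain_13, strain_15, strain_23, strain_31, strain_32, strain_59, strain_62, strain_67, strain_80, strain_81, strain_84, strain_9, strain_94.

13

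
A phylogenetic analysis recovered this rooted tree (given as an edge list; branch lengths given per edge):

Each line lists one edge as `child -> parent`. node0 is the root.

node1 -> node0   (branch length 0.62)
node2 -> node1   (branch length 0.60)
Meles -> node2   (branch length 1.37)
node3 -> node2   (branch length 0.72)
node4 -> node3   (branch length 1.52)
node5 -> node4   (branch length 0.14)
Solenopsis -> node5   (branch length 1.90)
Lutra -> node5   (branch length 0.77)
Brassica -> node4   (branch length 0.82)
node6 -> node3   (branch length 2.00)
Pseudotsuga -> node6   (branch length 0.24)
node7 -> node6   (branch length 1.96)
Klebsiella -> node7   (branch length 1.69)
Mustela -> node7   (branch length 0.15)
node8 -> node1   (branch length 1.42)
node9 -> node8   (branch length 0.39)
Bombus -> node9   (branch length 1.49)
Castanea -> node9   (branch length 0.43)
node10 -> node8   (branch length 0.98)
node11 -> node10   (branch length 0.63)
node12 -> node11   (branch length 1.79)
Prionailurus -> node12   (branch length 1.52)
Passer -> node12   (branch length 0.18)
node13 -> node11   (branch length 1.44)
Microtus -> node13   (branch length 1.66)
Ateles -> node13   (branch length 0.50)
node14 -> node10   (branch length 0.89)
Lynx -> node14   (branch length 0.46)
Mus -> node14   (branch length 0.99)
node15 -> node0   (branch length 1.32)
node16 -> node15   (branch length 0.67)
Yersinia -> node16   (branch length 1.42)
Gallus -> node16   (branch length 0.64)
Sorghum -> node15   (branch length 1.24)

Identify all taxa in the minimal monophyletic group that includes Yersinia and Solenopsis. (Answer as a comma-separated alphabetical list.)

Ateles, Bombus, Brassica, Castanea, Gallus, Klebsiella, Lutra, Lynx, Meles, Microtus, Mus, Mustela, Passer, Prionailurus, Pseudotsuga, Solenopsis, Sorghum, Yersinia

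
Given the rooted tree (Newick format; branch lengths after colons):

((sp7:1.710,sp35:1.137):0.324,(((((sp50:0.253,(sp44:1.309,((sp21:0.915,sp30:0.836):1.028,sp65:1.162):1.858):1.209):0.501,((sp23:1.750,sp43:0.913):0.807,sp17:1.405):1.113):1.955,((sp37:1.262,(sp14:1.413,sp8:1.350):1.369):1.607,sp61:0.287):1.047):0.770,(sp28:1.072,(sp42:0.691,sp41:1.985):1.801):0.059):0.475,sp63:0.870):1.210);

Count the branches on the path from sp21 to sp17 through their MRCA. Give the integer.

The MRCA of sp21 and sp17 is the node subtending ((sp50,(sp44,((sp21,sp30),sp65))),((sp23,sp43),sp17)).
From sp21 up to that node: 5 branches. From sp17 up to the same node: 2 branches. Total: 5 + 2 = 7.

7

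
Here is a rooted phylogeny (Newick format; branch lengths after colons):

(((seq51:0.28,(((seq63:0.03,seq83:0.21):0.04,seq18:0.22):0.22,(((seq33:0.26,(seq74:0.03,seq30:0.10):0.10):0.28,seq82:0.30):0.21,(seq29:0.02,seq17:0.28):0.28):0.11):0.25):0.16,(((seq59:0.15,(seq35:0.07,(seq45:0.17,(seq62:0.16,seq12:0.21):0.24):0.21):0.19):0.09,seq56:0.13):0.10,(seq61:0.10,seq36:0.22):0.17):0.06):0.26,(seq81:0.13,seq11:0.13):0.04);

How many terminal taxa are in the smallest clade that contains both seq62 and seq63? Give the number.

18

The MRCA of seq62 and seq63 is the node subtending ((seq51,(((seq63,seq83),seq18),(((seq33,(seq74,seq30)),seq82),(seq29,seq17)))),(((seq59,(seq35,(seq45,(seq62,seq12)))),seq56),(seq61,seq36))).
That clade contains 18 terminal taxa: seq12, seq17, seq18, seq29, seq30, seq33, seq35, seq36, seq45, seq51, seq56, seq59, seq61, seq62, seq63, seq74, seq82, seq83.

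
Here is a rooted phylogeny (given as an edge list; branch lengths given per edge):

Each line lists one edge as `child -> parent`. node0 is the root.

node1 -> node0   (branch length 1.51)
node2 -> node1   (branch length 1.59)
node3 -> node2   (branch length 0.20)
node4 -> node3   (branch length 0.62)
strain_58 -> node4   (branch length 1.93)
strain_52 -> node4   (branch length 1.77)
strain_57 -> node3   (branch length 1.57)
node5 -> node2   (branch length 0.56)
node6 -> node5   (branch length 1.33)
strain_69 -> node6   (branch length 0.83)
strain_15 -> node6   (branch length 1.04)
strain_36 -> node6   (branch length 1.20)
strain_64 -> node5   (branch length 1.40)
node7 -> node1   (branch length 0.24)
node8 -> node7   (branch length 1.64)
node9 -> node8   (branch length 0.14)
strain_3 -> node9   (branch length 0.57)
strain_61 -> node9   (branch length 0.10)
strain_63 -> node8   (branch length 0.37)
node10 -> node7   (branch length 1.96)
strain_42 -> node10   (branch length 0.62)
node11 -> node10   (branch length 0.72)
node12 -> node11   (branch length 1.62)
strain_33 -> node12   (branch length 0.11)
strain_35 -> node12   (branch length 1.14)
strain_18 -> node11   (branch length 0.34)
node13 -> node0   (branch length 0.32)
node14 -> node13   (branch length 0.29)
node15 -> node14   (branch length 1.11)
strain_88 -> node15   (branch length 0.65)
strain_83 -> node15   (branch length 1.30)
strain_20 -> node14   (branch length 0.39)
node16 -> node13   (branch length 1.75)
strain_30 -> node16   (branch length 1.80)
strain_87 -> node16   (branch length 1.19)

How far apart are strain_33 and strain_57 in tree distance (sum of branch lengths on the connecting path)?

8.01

The path runs strain_33 → … → MRCA → … → strain_57; the MRCA is the node subtending ((((strain_58,strain_52),strain_57),((strain_69,strain_15,strain_36),strain_64)),(((strain_3,strain_61),strain_63),(strain_42,((strain_33,strain_35),strain_18)))).
Branch lengths along that path: 0.11 + 1.62 + 0.72 + 1.96 + 0.24 + 1.59 + 0.20 + 1.57 = 8.01.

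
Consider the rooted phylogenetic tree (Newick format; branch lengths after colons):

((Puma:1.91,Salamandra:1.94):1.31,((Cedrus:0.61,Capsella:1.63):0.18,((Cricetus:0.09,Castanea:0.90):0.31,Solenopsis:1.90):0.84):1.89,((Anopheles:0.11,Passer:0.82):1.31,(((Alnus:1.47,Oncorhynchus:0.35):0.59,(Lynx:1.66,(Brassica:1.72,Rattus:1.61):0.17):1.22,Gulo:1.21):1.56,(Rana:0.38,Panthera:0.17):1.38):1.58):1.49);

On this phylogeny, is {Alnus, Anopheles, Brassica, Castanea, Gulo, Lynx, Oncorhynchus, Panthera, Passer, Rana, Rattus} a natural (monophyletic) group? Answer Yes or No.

No

The MRCA of the listed taxa is the root, so the smallest clade containing them is the whole tree.
That clade also contains Capsella, Cedrus, Cricetus, Puma, Salamandra, Solenopsis, which are not in the proposed group, so the group is not monophyletic.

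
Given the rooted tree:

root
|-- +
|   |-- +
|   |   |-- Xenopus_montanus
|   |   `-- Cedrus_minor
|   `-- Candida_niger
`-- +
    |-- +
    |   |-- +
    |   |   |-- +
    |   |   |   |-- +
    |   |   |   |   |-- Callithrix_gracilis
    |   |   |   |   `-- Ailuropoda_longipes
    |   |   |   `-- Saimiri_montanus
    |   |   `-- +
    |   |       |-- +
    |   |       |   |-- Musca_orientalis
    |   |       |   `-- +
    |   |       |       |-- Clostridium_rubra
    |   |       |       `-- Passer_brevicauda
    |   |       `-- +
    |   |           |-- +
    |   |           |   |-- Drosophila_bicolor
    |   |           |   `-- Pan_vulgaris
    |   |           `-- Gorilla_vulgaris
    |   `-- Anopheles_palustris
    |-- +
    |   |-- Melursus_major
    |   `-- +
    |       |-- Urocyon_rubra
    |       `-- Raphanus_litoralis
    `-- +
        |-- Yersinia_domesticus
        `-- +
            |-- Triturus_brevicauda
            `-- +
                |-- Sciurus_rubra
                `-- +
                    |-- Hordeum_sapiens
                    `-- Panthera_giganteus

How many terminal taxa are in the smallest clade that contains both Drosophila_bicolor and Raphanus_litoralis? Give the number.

The MRCA of Drosophila_bicolor and Raphanus_litoralis is the node subtending (((((Callithrix_gracilis,Ailuropoda_longipes),Saimiri_montanus),((Musca_orientalis,(Clostridium_rubra,Passer_brevicauda)),((Drosophila_bicolor,Pan_vulgaris),Gorilla_vulgaris))),Anopheles_palustris),(Melursus_major,(Urocyon_rubra,Raphanus_litoralis)),(Yersinia_domesticus,(Triturus_brevicauda,(Sciurus_rubra,(Hordeum_sapiens,Panthera_giganteus))))).
That clade contains 18 terminal taxa: Ailuropoda_longipes, Anopheles_palustris, Callithrix_gracilis, Clostridium_rubra, Drosophila_bicolor, Gorilla_vulgaris, Hordeum_sapiens, Melursus_major, Musca_orientalis, Pan_vulgaris, Panthera_giganteus, Passer_brevicauda, Raphanus_litoralis, Saimiri_montanus, Sciurus_rubra, Triturus_brevicauda, Urocyon_rubra, Yersinia_domesticus.

18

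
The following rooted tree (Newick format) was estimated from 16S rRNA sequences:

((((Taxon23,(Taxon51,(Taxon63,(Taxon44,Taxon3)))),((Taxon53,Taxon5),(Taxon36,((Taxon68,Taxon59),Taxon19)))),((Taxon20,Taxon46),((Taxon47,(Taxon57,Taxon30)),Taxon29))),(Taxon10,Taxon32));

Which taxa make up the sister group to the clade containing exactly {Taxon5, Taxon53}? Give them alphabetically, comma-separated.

The clade containing exactly {Taxon5, Taxon53} attaches to the tree at the node subtending ((Taxon53,Taxon5),(Taxon36,((Taxon68,Taxon59),Taxon19))).
The other lineage descending from that same node — the sister group — is (Taxon36,((Taxon68,Taxon59),Taxon19)); its 4 tips in alphabetical order are the answer.

Taxon19, Taxon36, Taxon59, Taxon68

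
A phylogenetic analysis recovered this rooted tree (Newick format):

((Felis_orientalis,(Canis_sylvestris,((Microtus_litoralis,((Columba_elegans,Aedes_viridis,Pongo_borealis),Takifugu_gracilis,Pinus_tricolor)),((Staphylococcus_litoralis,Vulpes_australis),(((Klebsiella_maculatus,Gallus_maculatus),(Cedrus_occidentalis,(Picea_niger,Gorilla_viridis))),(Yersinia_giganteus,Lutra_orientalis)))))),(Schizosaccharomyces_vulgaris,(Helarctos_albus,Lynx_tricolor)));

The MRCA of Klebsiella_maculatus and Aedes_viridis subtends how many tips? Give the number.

15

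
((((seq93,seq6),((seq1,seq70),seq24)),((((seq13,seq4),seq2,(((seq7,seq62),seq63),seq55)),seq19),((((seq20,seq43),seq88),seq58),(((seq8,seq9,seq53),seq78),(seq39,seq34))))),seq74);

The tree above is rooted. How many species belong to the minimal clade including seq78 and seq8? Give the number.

The MRCA of seq78 and seq8 is the node subtending ((seq8,seq9,seq53),seq78).
That clade contains 4 terminal taxa: seq53, seq78, seq8, seq9.

4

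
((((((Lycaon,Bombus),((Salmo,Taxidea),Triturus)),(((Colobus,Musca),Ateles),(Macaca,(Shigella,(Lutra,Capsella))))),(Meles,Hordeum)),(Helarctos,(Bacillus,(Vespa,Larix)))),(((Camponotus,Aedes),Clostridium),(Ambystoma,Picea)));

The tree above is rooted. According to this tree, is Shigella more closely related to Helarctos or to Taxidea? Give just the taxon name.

Taxidea

The MRCA of Shigella and Taxidea subtends (((Lycaon,Bombus),((Salmo,Taxidea),Triturus)),(((Colobus,Musca),Ateles),(Macaca,(Shigella,(Lutra,Capsella))))) (12 taxa).
The MRCA of Shigella and Helarctos subtends (((((Lycaon,Bombus),((Salmo,Taxidea),Triturus)),(((Colobus,Musca),Ateles),(Macaca,(Shigella,(Lutra,Capsella))))),(Meles,Hordeum)),(Helarctos,(Bacillus,(Vespa,Larix)))) (18 taxa).
The first is nested inside the second, so Shigella shares a more recent common ancestor with Taxidea.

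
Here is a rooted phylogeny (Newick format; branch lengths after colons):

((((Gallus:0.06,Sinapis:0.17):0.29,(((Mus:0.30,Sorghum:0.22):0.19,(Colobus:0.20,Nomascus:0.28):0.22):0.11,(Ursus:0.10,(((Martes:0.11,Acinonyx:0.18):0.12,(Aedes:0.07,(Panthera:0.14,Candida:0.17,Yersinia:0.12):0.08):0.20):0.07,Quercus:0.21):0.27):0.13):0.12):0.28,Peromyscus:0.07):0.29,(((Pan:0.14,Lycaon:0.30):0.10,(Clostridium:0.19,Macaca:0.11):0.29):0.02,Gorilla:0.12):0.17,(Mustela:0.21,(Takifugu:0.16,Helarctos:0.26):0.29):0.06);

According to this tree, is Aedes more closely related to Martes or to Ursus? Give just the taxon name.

Martes

The MRCA of Aedes and Martes subtends ((Martes,Acinonyx),(Aedes,(Panthera,Candida,Yersinia))) (6 taxa).
The MRCA of Aedes and Ursus subtends (Ursus,(((Martes,Acinonyx),(Aedes,(Panthera,Candida,Yersinia))),Quercus)) (8 taxa).
The first is nested inside the second, so Aedes shares a more recent common ancestor with Martes.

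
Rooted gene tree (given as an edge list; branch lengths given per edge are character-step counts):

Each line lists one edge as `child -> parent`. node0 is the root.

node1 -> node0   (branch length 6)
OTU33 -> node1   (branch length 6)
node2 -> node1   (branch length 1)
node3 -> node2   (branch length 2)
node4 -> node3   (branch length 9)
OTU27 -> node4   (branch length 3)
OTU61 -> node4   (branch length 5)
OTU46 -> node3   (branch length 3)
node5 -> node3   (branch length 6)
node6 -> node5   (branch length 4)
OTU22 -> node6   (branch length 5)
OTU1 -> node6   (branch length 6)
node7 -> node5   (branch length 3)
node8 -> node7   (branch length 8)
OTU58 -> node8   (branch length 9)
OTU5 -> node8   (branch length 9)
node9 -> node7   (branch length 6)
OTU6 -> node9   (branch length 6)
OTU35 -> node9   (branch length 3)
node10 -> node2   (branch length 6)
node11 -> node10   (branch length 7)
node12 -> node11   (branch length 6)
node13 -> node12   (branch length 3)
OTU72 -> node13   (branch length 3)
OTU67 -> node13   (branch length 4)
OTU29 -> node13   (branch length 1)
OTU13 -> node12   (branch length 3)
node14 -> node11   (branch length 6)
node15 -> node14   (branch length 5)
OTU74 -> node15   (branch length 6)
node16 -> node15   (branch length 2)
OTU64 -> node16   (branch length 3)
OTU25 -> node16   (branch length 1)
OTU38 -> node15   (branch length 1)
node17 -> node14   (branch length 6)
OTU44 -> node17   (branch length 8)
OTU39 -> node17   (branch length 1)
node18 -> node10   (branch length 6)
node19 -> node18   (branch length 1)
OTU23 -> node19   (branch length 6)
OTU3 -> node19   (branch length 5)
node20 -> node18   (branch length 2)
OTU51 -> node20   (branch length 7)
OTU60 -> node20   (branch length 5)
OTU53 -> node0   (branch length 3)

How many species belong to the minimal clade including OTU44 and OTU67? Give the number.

10

The MRCA of OTU44 and OTU67 is the node subtending (((OTU72,OTU67,OTU29),OTU13),((OTU74,(OTU64,OTU25),OTU38),(OTU44,OTU39))).
That clade contains 10 terminal taxa: OTU13, OTU25, OTU29, OTU38, OTU39, OTU44, OTU64, OTU67, OTU72, OTU74.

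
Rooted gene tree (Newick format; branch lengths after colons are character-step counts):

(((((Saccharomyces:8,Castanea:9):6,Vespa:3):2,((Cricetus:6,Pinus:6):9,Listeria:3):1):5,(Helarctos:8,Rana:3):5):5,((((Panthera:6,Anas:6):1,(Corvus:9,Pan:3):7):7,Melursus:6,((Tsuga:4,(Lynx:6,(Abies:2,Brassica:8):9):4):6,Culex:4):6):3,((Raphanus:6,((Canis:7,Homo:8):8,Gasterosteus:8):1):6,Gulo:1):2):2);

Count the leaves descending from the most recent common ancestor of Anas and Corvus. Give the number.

4

The MRCA of Anas and Corvus is the node subtending ((Panthera,Anas),(Corvus,Pan)).
That clade contains 4 terminal taxa: Anas, Corvus, Pan, Panthera.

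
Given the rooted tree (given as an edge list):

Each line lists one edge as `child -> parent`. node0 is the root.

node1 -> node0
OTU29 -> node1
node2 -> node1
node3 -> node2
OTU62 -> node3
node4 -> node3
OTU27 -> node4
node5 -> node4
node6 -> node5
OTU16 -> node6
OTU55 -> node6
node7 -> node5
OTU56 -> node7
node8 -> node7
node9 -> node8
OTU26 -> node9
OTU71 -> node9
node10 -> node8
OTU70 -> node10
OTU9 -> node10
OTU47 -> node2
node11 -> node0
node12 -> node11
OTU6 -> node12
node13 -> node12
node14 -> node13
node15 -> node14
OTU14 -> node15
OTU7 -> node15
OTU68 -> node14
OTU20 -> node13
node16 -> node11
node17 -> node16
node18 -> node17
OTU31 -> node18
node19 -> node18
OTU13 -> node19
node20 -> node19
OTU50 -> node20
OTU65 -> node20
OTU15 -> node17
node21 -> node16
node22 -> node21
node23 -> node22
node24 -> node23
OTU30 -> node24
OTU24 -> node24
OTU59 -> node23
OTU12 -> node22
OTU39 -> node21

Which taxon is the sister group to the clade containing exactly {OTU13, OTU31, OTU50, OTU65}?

The clade containing exactly {OTU13, OTU31, OTU50, OTU65} attaches to the tree at the node subtending ((OTU31,(OTU13,(OTU50,OTU65))),OTU15).
The other lineage descending from that same node — the sister group — is the single tip OTU15.

OTU15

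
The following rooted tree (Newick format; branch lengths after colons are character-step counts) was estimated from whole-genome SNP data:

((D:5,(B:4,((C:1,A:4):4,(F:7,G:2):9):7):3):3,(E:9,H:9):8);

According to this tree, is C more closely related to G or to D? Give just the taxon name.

G

The MRCA of C and G subtends ((C,A),(F,G)) (4 taxa).
The MRCA of C and D subtends (D,(B,((C,A),(F,G)))) (6 taxa).
The first is nested inside the second, so C shares a more recent common ancestor with G.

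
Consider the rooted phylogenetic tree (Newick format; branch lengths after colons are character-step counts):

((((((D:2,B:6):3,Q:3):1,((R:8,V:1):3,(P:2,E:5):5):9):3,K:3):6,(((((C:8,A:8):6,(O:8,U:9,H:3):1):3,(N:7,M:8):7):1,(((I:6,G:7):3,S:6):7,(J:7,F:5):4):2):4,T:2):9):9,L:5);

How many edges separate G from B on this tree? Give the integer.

The MRCA of G and B is the node subtending (((((D,B),Q),((R,V),(P,E))),K),(((((C,A),(O,U,H)),(N,M)),(((I,G),S),(J,F))),T)).
From G up to that node: 6 branches. From B up to the same node: 5 branches. Total: 6 + 5 = 11.

11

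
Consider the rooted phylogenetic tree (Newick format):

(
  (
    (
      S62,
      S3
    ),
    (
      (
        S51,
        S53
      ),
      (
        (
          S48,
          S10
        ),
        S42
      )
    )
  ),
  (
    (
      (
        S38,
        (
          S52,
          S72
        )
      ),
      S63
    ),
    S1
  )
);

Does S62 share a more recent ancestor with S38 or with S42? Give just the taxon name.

S42

The MRCA of S62 and S42 subtends ((S62,S3),((S51,S53),((S48,S10),S42))) (7 taxa).
The MRCA of S62 and S38 is the root, subtending the entire tree (12 taxa).
The first is nested inside the second, so S62 shares a more recent common ancestor with S42.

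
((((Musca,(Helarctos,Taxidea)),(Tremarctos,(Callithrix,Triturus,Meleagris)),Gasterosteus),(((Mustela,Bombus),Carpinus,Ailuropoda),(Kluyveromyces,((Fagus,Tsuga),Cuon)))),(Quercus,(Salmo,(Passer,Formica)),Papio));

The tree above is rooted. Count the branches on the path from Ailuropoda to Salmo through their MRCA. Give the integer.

The MRCA of Ailuropoda and Salmo is the root of the tree.
From Ailuropoda up to that node: 4 branches. From Salmo up to the same node: 3 branches. Total: 4 + 3 = 7.

7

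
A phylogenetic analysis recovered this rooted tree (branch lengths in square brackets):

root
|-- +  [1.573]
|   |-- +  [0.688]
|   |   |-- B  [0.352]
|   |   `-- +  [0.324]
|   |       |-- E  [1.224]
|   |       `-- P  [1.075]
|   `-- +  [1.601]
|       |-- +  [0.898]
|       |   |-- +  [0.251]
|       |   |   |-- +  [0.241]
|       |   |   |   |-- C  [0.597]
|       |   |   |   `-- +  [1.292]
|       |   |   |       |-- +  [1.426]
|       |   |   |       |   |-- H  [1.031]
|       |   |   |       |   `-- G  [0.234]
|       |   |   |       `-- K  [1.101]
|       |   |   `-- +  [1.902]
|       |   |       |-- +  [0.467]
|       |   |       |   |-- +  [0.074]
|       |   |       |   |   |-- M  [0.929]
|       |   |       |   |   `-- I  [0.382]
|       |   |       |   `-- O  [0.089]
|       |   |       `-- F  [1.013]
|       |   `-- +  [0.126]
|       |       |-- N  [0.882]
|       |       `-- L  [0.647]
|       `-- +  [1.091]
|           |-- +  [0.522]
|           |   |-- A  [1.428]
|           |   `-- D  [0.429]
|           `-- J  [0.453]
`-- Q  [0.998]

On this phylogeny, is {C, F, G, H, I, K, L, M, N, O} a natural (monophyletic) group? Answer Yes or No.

Yes

The most recent common ancestor of these taxa subtends (((C,((H,G),K)),(((M,I),O),F)),(N,L)).
That clade has exactly 10 tips — every listed taxon and nothing else — so the group is monophyletic.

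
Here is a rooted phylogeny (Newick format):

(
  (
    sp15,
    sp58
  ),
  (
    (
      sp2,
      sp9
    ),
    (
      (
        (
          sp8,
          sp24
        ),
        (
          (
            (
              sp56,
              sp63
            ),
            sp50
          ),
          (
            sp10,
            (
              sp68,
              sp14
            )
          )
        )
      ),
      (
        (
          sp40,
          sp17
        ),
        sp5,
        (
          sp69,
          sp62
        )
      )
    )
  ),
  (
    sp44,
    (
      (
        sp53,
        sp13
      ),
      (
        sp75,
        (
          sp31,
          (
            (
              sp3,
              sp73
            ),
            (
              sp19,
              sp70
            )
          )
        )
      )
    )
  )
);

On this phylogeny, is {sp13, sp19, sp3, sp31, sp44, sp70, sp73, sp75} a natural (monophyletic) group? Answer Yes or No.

No

The MRCA of the listed taxa subtends (sp44,((sp53,sp13),(sp75,(sp31,((sp3,sp73),(sp19,sp70)))))).
That clade also contains sp53, which is not in the proposed group, so the group is not monophyletic.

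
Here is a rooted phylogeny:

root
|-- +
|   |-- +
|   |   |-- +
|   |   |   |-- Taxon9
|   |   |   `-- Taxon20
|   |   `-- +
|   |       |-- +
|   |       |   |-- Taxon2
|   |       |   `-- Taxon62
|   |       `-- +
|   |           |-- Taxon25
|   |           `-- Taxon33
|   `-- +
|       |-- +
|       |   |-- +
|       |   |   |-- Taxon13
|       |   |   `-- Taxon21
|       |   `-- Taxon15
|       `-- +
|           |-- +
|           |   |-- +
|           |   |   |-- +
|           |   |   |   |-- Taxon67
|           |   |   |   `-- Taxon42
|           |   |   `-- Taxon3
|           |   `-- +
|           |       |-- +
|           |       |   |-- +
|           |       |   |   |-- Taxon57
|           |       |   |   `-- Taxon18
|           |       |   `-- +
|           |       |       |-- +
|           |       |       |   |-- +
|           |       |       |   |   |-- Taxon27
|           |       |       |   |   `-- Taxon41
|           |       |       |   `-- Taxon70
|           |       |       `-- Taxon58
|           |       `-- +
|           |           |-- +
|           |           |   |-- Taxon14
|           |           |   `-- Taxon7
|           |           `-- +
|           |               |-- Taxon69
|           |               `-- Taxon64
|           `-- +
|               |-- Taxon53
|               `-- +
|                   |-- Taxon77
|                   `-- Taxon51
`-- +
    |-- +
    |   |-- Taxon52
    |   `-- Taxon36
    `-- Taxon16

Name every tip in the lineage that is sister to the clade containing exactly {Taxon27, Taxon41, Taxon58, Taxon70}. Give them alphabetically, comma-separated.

The clade containing exactly {Taxon27, Taxon41, Taxon58, Taxon70} attaches to the tree at the node subtending ((Taxon57,Taxon18),(((Taxon27,Taxon41),Taxon70),Taxon58)).
The other lineage descending from that same node — the sister group — is (Taxon57,Taxon18); its 2 tips in alphabetical order are the answer.

Taxon18, Taxon57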